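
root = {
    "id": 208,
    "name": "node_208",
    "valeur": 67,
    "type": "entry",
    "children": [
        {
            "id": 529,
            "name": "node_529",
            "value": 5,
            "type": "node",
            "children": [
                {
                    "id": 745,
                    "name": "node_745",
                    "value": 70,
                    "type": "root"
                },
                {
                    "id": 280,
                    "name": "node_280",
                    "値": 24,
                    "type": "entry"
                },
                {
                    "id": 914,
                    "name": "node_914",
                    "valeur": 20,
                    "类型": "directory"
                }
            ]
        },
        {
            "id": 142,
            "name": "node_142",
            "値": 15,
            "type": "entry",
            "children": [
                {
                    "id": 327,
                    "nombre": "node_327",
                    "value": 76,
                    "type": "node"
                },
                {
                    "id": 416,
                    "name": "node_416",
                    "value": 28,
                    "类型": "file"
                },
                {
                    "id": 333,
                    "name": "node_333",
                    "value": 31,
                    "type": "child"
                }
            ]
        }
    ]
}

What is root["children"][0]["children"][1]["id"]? 280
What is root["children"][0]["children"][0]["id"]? 745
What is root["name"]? "node_208"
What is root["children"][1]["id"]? 142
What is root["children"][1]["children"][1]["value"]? 28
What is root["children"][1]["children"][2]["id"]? 333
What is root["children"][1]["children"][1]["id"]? 416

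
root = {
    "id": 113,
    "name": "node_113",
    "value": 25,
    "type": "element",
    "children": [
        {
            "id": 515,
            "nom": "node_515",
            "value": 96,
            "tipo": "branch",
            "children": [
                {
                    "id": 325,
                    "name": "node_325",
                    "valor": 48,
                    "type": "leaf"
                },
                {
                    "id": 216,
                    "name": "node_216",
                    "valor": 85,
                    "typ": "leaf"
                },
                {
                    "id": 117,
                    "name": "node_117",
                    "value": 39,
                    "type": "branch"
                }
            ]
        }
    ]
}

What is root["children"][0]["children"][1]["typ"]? "leaf"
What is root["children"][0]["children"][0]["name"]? "node_325"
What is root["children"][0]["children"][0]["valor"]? 48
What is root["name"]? "node_113"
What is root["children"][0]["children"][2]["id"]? 117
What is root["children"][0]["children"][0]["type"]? "leaf"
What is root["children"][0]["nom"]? "node_515"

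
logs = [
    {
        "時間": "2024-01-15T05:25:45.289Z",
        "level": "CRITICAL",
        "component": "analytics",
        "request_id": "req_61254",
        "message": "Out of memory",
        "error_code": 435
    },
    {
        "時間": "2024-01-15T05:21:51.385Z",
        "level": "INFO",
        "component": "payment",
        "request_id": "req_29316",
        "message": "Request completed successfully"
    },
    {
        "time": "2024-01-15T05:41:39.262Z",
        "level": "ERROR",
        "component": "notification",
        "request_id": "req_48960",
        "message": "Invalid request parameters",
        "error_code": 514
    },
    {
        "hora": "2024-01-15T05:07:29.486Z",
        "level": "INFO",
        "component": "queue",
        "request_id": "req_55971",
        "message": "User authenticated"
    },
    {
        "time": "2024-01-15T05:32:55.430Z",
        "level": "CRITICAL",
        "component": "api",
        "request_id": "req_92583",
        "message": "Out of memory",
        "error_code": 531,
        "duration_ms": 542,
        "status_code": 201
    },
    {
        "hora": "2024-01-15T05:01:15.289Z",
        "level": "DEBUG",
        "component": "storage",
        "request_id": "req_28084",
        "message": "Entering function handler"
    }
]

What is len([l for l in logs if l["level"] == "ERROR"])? 1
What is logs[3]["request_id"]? "req_55971"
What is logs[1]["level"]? "INFO"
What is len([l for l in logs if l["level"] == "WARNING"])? 0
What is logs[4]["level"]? "CRITICAL"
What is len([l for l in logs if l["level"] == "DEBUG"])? 1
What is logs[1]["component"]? "payment"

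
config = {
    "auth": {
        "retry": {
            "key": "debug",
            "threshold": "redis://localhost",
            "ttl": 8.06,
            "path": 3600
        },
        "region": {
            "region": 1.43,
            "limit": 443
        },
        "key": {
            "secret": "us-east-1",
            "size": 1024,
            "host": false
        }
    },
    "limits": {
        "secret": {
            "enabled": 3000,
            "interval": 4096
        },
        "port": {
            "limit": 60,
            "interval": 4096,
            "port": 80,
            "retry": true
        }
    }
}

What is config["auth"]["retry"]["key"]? "debug"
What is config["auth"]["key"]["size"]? 1024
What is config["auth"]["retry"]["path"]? 3600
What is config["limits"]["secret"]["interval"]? 4096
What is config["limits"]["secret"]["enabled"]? 3000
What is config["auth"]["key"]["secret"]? "us-east-1"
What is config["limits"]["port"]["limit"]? 60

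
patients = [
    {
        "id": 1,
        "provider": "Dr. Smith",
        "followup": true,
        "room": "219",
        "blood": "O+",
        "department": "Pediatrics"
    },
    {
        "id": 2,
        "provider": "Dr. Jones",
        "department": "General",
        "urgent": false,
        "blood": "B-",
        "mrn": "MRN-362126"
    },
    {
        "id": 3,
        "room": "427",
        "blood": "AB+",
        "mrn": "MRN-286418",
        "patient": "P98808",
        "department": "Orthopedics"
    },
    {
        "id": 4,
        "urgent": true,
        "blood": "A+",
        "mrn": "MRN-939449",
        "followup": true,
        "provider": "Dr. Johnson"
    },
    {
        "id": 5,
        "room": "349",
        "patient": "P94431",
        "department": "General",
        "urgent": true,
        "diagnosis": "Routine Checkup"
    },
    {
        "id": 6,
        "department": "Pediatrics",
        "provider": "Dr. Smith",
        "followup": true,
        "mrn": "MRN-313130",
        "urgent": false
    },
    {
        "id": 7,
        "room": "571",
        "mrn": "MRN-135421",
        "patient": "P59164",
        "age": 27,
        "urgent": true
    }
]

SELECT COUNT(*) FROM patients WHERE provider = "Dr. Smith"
2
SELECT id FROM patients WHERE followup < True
[]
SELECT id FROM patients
[1, 2, 3, 4, 5, 6, 7]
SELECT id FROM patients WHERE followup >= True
[1, 4, 6]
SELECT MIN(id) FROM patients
1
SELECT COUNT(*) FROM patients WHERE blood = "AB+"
1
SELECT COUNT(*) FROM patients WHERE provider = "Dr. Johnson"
1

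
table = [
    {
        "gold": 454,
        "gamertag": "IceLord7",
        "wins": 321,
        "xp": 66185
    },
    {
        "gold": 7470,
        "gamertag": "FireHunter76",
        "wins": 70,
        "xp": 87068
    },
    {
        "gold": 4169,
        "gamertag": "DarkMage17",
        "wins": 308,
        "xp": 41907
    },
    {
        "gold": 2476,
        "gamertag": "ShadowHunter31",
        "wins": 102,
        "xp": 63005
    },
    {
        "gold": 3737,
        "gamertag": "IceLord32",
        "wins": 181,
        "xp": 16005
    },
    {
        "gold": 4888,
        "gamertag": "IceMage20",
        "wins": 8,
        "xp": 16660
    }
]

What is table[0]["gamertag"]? "IceLord7"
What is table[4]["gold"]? 3737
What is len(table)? 6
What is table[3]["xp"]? 63005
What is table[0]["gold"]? 454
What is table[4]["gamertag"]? "IceLord32"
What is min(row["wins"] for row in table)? 8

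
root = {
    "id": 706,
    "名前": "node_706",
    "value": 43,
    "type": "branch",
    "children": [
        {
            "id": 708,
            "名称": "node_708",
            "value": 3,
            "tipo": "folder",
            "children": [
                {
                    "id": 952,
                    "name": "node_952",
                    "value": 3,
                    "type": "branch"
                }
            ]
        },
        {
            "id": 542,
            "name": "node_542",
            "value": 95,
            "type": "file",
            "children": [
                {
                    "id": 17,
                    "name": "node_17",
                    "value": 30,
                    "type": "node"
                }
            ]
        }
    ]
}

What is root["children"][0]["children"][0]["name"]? "node_952"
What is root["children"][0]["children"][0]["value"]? 3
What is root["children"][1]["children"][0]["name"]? "node_17"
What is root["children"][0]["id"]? 708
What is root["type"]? "branch"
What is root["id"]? 706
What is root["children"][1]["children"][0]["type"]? "node"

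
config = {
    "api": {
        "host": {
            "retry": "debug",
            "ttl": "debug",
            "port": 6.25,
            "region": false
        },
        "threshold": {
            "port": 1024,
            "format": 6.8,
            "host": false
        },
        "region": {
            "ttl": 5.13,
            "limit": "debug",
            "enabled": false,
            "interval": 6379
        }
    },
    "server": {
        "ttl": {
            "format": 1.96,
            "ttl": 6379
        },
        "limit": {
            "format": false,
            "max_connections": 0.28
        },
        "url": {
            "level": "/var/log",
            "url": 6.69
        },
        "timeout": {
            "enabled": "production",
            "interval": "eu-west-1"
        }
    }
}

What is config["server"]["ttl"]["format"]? 1.96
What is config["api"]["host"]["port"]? 6.25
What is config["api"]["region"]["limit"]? "debug"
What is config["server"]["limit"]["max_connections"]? 0.28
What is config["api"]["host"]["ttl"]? "debug"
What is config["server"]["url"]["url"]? 6.69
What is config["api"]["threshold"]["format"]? 6.8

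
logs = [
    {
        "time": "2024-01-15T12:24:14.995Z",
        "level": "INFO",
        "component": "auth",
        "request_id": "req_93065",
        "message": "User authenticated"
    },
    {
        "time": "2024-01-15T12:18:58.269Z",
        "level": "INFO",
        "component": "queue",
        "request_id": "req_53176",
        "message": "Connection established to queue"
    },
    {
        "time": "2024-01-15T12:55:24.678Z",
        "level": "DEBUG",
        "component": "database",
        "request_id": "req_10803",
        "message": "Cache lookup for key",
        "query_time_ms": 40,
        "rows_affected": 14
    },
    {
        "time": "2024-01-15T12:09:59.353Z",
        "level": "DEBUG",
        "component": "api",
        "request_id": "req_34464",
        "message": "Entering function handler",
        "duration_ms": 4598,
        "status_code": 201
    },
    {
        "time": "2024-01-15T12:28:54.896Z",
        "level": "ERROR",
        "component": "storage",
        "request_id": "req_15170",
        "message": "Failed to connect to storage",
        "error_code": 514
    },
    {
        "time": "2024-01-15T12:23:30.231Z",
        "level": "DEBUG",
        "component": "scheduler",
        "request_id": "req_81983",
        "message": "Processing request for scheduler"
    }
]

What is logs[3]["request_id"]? "req_34464"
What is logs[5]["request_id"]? "req_81983"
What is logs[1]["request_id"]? "req_53176"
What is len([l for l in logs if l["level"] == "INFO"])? 2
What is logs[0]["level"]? "INFO"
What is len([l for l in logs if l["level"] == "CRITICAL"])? 0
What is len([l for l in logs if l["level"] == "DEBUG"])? 3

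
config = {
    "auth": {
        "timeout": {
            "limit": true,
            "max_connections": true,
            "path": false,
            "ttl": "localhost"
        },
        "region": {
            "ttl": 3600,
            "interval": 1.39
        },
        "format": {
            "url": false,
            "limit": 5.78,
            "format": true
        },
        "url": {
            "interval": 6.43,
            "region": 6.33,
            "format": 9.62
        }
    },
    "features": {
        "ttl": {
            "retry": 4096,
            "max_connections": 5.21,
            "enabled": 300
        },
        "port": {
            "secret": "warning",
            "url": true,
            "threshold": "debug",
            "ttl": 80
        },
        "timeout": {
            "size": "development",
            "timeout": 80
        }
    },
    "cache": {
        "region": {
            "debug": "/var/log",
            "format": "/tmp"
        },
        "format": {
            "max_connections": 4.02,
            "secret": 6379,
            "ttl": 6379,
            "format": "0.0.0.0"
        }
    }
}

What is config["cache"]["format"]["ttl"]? 6379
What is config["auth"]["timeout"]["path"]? False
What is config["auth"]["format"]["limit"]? 5.78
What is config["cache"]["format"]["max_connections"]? 4.02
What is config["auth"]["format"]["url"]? False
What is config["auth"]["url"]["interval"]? 6.43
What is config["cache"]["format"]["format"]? "0.0.0.0"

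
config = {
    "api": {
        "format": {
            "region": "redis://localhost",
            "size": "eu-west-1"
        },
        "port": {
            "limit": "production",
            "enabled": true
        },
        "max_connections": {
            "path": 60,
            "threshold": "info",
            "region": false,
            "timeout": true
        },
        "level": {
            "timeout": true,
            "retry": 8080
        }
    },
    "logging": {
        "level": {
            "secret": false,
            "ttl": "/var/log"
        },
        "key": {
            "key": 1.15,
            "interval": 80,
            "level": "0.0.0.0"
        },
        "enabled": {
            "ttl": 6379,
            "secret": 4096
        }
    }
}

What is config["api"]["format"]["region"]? "redis://localhost"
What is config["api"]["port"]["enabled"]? True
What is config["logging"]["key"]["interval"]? 80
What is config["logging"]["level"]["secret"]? False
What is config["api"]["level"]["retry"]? 8080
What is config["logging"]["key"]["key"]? 1.15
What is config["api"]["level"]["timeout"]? True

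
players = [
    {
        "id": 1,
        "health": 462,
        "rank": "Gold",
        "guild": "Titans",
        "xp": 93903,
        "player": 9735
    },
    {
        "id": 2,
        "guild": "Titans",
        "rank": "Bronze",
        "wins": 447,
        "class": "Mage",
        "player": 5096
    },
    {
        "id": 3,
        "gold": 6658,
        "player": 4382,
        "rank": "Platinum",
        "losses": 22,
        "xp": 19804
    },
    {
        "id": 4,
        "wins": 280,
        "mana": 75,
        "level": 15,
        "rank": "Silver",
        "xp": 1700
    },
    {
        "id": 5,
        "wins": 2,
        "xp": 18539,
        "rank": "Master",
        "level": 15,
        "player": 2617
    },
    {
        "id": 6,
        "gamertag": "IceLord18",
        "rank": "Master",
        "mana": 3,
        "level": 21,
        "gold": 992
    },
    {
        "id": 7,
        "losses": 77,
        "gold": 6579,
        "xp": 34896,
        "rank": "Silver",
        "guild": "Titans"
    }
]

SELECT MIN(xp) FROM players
1700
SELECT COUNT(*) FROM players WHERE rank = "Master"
2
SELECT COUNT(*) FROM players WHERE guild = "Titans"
3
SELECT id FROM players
[1, 2, 3, 4, 5, 6, 7]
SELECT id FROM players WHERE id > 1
[2, 3, 4, 5, 6, 7]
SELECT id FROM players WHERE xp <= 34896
[3, 4, 5, 7]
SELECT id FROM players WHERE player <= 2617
[5]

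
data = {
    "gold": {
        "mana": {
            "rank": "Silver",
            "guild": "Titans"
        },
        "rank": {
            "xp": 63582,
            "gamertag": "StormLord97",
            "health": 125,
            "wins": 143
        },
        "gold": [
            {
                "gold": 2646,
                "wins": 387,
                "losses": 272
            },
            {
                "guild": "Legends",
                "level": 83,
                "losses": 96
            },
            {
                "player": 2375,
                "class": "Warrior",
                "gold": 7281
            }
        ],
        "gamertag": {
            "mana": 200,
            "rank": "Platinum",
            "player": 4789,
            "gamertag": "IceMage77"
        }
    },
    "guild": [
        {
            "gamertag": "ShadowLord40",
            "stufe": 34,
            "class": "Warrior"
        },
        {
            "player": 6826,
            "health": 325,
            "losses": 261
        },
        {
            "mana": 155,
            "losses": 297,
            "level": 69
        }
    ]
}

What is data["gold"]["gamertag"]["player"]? 4789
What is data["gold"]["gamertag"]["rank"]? "Platinum"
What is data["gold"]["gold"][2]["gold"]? 7281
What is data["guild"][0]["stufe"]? 34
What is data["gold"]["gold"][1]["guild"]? "Legends"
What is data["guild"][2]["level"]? 69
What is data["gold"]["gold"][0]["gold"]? 2646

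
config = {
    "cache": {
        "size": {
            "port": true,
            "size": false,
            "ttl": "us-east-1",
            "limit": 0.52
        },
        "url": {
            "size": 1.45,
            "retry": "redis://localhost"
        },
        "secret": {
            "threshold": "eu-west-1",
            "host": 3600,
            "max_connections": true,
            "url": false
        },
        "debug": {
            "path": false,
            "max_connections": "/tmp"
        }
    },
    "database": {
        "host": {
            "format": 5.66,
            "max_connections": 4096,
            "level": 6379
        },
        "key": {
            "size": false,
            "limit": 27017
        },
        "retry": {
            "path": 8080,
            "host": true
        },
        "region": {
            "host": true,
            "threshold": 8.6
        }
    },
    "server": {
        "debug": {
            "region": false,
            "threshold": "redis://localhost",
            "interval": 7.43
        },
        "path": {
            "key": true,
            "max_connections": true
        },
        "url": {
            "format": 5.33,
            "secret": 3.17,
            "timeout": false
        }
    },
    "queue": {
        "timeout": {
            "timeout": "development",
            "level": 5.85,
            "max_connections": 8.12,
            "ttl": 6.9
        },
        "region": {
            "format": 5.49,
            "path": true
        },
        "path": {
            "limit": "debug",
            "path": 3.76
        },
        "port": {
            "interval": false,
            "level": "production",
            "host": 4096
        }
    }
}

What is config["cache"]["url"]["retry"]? "redis://localhost"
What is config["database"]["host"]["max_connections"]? 4096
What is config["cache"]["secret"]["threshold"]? "eu-west-1"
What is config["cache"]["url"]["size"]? 1.45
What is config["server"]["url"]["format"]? 5.33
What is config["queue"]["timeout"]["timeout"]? "development"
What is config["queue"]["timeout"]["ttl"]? 6.9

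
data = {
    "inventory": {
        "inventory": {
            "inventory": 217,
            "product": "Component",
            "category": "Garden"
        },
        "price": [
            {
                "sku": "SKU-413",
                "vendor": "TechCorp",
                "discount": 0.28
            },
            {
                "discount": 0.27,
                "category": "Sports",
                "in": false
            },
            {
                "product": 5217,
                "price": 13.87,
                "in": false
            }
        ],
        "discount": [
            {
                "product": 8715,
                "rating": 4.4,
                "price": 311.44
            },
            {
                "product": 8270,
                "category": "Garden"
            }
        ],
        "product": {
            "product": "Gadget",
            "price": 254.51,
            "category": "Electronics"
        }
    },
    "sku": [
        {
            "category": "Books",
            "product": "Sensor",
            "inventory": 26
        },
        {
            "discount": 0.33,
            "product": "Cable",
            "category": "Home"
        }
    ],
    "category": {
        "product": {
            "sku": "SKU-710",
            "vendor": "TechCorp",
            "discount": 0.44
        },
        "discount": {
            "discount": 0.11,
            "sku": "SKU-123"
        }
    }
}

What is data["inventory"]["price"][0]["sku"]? "SKU-413"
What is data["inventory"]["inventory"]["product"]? "Component"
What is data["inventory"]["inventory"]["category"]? "Garden"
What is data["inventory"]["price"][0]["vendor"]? "TechCorp"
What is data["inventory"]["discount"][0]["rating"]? 4.4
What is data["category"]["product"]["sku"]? "SKU-710"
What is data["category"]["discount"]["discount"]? 0.11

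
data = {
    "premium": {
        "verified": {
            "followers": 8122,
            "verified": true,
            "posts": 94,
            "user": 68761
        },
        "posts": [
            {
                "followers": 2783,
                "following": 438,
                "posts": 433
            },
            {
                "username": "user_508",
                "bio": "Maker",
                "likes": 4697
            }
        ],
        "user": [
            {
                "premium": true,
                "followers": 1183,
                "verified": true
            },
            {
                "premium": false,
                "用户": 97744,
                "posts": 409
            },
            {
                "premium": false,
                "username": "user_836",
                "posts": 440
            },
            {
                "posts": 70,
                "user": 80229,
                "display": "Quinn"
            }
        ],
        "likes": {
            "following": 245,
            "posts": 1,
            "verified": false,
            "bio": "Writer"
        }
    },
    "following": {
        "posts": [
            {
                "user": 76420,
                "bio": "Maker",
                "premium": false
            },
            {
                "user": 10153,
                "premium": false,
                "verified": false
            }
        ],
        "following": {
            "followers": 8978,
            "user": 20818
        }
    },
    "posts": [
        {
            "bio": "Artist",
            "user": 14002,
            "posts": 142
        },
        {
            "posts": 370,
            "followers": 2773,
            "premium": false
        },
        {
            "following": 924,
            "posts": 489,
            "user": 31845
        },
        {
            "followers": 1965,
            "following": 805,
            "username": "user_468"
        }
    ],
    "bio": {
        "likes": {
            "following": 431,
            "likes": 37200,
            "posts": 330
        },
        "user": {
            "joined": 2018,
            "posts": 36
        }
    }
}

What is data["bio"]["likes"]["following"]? 431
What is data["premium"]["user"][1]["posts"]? 409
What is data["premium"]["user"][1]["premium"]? False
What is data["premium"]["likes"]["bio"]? "Writer"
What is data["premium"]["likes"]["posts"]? 1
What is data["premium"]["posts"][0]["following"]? 438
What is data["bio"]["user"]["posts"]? 36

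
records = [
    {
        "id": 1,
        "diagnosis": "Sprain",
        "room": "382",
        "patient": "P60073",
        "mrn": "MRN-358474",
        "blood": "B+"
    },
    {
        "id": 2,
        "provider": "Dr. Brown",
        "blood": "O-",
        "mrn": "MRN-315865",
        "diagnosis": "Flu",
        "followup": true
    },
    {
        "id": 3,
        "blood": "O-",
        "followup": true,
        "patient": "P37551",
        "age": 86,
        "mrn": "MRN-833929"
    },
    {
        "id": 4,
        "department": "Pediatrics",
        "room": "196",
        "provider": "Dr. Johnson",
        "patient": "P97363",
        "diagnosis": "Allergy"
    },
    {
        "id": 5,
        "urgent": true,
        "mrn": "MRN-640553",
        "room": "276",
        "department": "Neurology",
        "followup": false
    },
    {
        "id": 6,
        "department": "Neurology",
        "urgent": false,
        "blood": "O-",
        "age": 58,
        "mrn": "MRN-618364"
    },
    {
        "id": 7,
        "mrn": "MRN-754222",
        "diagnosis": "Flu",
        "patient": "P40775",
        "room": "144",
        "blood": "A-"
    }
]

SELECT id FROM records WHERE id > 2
[3, 4, 5, 6, 7]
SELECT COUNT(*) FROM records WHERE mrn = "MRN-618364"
1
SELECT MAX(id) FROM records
7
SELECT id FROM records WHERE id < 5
[1, 2, 3, 4]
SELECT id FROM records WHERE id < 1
[]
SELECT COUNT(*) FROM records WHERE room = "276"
1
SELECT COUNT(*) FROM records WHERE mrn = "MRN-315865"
1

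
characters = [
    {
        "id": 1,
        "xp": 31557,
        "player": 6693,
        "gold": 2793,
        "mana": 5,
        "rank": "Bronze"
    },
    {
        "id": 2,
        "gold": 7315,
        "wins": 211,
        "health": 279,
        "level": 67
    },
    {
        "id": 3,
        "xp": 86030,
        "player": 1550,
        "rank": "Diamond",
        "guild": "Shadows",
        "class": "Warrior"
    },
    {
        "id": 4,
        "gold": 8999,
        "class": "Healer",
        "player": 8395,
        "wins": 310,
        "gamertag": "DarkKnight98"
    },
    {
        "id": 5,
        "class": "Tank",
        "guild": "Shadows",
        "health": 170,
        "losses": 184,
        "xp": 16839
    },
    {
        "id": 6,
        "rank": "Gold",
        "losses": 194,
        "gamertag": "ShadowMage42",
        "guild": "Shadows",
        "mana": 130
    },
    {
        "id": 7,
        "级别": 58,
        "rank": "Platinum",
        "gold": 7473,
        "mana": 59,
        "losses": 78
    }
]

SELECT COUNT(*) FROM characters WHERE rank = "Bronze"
1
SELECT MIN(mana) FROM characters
5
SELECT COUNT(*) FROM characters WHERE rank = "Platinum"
1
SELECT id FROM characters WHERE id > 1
[2, 3, 4, 5, 6, 7]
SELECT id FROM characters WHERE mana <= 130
[1, 6, 7]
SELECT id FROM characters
[1, 2, 3, 4, 5, 6, 7]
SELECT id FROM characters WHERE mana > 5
[6, 7]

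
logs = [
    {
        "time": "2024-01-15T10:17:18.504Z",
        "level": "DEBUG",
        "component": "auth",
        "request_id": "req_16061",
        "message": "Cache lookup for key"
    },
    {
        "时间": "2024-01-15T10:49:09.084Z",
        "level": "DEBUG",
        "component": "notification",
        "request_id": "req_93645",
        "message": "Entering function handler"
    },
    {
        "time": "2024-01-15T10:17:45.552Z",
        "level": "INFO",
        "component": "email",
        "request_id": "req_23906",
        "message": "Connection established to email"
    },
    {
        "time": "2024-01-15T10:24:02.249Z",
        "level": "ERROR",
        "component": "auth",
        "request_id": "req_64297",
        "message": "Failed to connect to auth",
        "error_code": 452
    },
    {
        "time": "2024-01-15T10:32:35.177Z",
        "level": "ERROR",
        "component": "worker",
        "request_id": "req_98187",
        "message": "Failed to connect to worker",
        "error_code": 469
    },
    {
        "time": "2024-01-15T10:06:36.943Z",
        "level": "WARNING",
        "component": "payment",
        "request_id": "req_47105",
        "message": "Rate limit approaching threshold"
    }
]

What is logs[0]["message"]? "Cache lookup for key"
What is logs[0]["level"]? "DEBUG"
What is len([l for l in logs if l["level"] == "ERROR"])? 2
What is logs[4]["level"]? "ERROR"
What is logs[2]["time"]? "2024-01-15T10:17:45.552Z"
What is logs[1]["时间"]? "2024-01-15T10:49:09.084Z"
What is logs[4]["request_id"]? "req_98187"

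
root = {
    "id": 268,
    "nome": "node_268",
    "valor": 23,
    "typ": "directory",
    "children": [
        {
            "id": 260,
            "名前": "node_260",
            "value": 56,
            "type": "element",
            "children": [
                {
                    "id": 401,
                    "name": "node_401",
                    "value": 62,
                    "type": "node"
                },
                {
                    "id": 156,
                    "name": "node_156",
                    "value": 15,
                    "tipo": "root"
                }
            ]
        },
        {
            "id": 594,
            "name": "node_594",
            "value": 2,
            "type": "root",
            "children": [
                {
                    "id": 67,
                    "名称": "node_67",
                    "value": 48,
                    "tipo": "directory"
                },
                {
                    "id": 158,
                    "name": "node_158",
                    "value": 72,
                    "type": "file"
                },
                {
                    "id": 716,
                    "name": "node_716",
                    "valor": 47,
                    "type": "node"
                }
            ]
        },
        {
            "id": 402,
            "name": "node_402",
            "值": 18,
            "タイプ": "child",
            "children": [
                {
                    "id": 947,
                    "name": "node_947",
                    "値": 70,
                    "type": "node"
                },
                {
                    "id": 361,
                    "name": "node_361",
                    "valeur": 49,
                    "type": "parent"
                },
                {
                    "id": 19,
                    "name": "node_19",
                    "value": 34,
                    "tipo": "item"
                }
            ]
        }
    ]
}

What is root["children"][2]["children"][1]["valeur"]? 49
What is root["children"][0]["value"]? 56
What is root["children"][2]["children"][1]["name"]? "node_361"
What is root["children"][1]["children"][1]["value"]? 72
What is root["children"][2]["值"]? 18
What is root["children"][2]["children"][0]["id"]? 947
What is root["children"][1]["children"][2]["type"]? "node"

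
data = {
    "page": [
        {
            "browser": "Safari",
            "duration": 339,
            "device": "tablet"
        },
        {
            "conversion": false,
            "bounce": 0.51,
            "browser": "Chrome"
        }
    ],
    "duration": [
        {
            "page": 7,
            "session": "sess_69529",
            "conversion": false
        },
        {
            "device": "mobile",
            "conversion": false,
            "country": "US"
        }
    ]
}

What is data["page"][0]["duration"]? 339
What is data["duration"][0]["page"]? 7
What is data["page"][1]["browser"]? "Chrome"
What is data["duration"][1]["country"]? "US"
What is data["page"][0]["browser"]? "Safari"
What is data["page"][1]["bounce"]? 0.51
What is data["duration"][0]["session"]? "sess_69529"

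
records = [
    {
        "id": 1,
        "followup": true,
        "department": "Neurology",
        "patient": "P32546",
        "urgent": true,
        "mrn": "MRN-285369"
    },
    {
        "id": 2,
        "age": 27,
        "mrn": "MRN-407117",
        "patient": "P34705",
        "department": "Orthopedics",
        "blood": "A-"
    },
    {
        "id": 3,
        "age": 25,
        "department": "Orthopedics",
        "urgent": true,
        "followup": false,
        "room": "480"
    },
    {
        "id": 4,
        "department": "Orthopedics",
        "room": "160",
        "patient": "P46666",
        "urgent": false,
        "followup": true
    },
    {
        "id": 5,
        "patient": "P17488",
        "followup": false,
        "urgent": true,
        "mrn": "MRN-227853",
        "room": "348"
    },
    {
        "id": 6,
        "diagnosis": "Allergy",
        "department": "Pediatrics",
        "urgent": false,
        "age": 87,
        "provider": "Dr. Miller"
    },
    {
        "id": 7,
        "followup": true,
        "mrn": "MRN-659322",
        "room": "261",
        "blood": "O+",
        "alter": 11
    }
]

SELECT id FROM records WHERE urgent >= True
[1, 3, 5]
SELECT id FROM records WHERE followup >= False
[1, 3, 4, 5, 7]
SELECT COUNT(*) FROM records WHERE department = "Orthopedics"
3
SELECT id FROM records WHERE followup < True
[3, 5]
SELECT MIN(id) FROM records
1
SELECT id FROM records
[1, 2, 3, 4, 5, 6, 7]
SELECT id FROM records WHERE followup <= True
[1, 3, 4, 5, 7]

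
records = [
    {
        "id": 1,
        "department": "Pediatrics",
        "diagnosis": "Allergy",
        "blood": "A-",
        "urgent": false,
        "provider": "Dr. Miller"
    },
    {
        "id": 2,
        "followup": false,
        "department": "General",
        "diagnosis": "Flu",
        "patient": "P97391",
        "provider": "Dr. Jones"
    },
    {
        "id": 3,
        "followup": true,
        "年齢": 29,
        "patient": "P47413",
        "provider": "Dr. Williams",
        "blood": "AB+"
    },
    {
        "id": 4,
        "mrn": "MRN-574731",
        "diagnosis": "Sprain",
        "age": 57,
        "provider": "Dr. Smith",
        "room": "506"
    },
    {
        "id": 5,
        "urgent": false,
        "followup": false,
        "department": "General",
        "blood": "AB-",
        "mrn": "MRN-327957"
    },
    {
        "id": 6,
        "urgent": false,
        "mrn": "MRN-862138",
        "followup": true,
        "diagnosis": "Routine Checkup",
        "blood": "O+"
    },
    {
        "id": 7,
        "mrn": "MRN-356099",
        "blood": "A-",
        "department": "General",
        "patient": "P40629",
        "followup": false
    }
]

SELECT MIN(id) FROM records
1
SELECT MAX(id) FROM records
7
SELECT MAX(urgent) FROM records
False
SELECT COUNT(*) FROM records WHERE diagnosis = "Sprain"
1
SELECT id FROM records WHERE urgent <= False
[1, 5, 6]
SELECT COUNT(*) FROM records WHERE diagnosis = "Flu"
1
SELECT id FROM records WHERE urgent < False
[]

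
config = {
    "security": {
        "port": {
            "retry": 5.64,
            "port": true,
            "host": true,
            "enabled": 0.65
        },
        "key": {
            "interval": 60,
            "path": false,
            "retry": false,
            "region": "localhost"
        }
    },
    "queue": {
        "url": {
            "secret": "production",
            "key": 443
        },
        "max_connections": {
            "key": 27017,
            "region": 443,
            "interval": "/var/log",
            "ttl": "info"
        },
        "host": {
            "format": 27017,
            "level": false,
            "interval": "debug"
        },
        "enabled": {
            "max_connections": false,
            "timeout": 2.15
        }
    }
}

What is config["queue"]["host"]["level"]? False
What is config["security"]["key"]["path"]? False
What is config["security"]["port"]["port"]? True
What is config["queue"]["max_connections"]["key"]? 27017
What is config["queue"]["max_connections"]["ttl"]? "info"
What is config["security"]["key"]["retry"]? False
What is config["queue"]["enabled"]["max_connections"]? False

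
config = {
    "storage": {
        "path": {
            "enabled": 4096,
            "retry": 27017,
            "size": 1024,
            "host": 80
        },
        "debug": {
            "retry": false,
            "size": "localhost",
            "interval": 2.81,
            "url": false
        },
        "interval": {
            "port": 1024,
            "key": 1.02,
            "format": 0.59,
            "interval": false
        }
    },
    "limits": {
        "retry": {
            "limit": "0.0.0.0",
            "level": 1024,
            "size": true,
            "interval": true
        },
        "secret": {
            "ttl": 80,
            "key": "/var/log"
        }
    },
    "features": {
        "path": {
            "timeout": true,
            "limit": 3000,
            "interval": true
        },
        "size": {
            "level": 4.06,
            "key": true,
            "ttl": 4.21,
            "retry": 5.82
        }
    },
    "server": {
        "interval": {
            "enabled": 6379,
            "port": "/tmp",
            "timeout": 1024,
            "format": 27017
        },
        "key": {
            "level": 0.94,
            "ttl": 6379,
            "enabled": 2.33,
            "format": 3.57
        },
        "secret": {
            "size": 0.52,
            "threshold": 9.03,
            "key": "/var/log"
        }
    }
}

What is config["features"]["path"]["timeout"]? True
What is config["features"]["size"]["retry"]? 5.82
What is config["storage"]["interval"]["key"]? 1.02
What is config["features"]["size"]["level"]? 4.06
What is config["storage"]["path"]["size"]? 1024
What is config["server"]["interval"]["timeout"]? 1024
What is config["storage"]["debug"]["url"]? False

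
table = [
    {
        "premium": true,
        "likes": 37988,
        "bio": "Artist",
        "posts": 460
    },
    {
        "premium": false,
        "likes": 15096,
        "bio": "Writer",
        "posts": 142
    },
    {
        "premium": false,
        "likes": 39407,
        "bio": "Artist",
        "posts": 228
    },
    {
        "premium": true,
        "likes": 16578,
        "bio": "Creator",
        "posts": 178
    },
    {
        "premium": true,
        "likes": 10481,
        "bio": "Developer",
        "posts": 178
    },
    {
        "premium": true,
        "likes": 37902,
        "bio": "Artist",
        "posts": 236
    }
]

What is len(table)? 6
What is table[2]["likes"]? 39407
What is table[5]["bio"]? "Artist"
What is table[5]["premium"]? True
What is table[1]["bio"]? "Writer"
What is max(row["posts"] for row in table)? 460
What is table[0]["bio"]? "Artist"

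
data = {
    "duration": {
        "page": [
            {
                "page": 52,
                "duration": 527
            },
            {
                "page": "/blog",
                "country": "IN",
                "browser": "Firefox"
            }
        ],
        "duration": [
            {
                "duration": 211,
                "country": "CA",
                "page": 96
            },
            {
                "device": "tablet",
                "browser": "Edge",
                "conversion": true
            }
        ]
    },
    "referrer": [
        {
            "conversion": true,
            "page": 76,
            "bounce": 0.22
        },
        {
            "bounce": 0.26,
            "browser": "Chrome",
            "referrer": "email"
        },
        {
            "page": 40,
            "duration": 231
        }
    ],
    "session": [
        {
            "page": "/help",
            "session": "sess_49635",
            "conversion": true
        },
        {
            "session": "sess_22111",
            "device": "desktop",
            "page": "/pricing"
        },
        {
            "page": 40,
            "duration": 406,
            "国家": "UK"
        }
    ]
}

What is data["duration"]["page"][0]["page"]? 52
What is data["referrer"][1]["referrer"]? "email"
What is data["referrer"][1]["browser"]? "Chrome"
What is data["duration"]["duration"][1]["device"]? "tablet"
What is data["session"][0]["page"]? "/help"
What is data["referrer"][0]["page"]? 76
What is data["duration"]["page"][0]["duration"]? 527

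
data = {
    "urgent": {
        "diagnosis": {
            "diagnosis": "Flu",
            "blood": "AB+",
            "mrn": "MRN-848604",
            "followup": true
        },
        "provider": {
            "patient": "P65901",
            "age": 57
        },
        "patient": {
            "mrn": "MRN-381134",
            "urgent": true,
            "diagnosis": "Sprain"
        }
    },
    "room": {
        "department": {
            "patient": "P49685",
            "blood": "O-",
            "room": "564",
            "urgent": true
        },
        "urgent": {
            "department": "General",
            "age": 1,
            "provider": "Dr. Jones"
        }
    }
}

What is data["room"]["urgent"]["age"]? 1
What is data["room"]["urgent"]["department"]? "General"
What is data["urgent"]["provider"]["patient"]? "P65901"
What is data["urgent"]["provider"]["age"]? 57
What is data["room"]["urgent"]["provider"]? "Dr. Jones"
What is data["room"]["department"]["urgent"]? True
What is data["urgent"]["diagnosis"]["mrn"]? "MRN-848604"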